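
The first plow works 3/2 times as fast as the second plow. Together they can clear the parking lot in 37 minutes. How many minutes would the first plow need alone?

185/3 minutes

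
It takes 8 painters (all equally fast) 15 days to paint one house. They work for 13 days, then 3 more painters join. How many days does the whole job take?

One painter does 1/120 of the job per day.
After 13 days with 8 painters, 13/15 is done (2/15 left).
With 11 painters the rate is 11/120, so the rest takes 2/15 ÷ 11/120 = 16/11 days.
Total = 13 + 16/11 = 159/11 days.

159/11 days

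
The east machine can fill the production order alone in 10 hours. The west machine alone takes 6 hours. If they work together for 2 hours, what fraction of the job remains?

Combined rate: 1/10 + 1/6 = (3 + 5)/30 = 8/30 = 4/15 per hour.
In 2 hours they complete 2·4/15 = 8/15 of the job.
So 7/15 remains.

7/15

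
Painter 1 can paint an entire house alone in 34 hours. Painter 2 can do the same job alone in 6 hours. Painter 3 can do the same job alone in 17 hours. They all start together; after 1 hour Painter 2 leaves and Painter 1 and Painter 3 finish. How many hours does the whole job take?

In the first 1 hour the combined rate is 13/51, so 13/51 of the job is done, leaving 38/51.
After Painter 2 leaves the rate is 3/34 per hour; the remaining 38/51 takes 76/9 hours.
Total = 1 + 76/9 = 85/9 hours.

85/9 hours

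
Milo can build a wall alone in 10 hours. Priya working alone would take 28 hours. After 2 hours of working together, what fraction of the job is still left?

Combined rate: 1/10 + 1/28 = (14 + 5)/140 = 19/140 per hour.
In 2 hours they complete 2·19/140 = 19/70 of the job.
So 51/70 remains.

51/70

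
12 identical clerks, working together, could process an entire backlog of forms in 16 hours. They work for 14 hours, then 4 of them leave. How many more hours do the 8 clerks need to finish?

3 hours

One clerk does 1/192 of the job per hour.
After 14 hours with 12 clerks, 7/8 is done (1/8 left).
With 8 clerks the rate is 8/192 = 1/24, so the rest takes 1/8 ÷ 1/24 = 3 hours.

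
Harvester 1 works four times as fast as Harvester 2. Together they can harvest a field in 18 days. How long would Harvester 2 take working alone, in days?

Let Harvester 2's rate be r; then Harvester 1's rate is 4r, so together (4 + 1)r = 5r = 1/18.
Thus r = 1/90 per day.
Harvester 2 alone: 90 days; Harvester 1 alone: 45/2 days.

90 days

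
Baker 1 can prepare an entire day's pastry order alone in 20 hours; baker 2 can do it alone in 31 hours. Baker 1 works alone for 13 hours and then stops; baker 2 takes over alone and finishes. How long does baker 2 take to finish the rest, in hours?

217/20 hours

In 13 hours baker 1 does 13/20 of the job, leaving 7/20.
Baker 2 works at 1/31 per hour, so finishing takes 7/20 ÷ 1/31 = 217/20 hours.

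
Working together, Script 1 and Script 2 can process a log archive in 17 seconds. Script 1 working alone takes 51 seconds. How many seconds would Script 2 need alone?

51/2 seconds

Combined rate is 1/17 per second.
Known contribution: 1/51 per second.
So Script 2's rate is 1/17 − 1/51 = 2/51, meaning 51/2 seconds alone.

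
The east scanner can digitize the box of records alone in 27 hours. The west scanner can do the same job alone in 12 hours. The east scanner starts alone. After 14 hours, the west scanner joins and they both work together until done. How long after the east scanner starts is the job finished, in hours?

18 hours

In the first 14 hours the east scanner alone does 14/27 of the job, leaving 13/27.
Once everyone is working, combined rate: 1/27 + 1/12 = (4 + 9)/108 = 13/108 per hour.
Remaining 13/27 at 13/108 per hour takes 4 hours.
Total from the start = 14 + 4 = 18 hours.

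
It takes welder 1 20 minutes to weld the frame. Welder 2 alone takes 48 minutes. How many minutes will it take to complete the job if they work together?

240/17 minutes

With two workers the combined time is the product over the sum: 20·48/(20+48) = 960/68 = 240/17 minutes.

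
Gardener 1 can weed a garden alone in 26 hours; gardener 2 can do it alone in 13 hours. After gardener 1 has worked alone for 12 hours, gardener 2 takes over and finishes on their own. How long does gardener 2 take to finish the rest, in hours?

7 hours

In 12 hours gardener 1 does 12/26 = 6/13 of the job, leaving 7/13.
Gardener 2 works at 1/13 per hour, so finishing takes 7/13 ÷ 1/13 = 7 hours.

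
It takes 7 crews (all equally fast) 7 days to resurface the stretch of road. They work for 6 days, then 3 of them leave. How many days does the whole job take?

31/4 days

One crew does 1/49 of the job per day.
After 6 days with 7 crews, 6/7 is done (1/7 left).
With 4 crews the rate is 4/49, so the rest takes 1/7 ÷ 4/49 = 7/4 days.
Total = 6 + 7/4 = 31/4 days.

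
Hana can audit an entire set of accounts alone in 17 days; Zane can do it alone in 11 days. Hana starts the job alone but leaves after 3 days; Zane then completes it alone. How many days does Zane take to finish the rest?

In 3 days Hana does 3/17 of the job, leaving 14/17.
Zane works at 1/11 per day, so finishing takes 14/17 ÷ 1/11 = 154/17 days.

154/17 days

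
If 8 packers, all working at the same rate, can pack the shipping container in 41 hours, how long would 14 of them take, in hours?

Total work is 8·41 = 328 packer-hours.
With 14 packers: 328/14 = 164/7 hours.

164/7 hours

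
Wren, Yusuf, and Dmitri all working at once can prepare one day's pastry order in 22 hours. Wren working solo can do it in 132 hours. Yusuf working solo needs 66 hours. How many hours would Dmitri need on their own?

44 hours

Combined rate is 1/22 per hour.
Known contribution: 1/132 + 1/66 = (1 + 2)/132 = 3/132 = 1/44 per hour.
So Dmitri's rate is 1/22 − 1/44 = 1/44, meaning 44 hours alone.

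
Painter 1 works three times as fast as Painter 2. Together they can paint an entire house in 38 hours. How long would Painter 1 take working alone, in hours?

Let Painter 2's rate be r; then Painter 1's rate is 3r, so together (3 + 1)r = 4r = 1/38.
Thus r = 1/152 per hour.
Painter 2 alone: 152 hours; Painter 1 alone: 152/3 hours.

152/3 hours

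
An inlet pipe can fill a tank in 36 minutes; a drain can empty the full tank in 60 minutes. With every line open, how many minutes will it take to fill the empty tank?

Net rate = 1/36 − 1/60 = (5 − 3)/180 = 2/180 = 1/90 per minute.
Filling time = 1 ÷ (1/90) = 90 minutes.

90 minutes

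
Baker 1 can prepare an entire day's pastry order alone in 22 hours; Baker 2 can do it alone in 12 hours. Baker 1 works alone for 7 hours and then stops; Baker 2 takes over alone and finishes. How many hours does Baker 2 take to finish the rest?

90/11 hours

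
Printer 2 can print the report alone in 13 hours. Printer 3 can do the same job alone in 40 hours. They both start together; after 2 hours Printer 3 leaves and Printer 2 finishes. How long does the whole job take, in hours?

247/20 hours

In the first 2 hours the combined rate is 53/520, so 53/260 of the job is done, leaving 207/260.
After Printer 3 leaves the rate is 1/13 per hour; the remaining 207/260 takes 207/20 hours.
Total = 2 + 207/20 = 247/20 hours.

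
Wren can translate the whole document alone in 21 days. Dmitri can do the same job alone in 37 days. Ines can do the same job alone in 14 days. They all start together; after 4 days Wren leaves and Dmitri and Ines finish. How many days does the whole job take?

74/9 days

In the first 4 days the combined rate is 227/1554, so 454/777 of the job is done, leaving 323/777.
After Wren leaves the rate is 51/518 per day; the remaining 323/777 takes 38/9 days.
Total = 4 + 38/9 = 74/9 days.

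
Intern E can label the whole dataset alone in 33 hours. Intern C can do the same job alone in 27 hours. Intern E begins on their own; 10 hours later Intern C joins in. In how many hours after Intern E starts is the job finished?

407/20 hours

In the first 10 hours Intern E alone does 10/33 of the job, leaving 23/33.
Once everyone is working, combined rate: 1/33 + 1/27 = (9 + 11)/297 = 20/297 per hour.
Remaining 23/33 at 20/297 per hour takes 207/20 hours.
Total from the start = 10 + 207/20 = 407/20 hours.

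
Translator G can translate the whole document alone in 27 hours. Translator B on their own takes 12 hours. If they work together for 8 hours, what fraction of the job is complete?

26/27

Combined rate: 1/27 + 1/12 = (4 + 9)/108 = 13/108 per hour.
In 8 hours they complete 8·13/108 = 26/27 of the job.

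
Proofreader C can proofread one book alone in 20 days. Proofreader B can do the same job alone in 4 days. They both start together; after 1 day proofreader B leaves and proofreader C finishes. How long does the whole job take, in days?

In the first 1 day the combined rate is 3/10, so 3/10 of the job is done, leaving 7/10.
After proofreader B leaves the rate is 1/20 per day; the remaining 7/10 takes 14 days.
Total = 1 + 14 = 15 days.

15 days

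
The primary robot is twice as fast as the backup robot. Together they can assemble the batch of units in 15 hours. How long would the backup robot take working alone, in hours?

45 hours

Let the backup robot's rate be r; then the primary robot's rate is 2r, so together (2 + 1)r = 3r = 1/15.
Thus r = 1/45 per hour.
The backup robot alone: 45 hours; the primary robot alone: 45/2 hours.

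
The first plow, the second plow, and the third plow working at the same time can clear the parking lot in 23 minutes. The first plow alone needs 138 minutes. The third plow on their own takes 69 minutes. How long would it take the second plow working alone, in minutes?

46 minutes

Combined rate is 1/23 per minute.
Known contribution: 1/138 + 1/69 = (1 + 2)/138 = 3/138 = 1/46 per minute.
So the second plow's rate is 1/23 − 1/46 = 1/46, meaning 46 minutes alone.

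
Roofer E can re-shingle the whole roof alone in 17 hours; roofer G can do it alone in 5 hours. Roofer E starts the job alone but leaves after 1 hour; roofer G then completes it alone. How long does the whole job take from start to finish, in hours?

97/17 hours

In 1 hour roofer E does 1/17 of the job, leaving 16/17.
Roofer G works at 1/5 per hour, so finishing takes 16/17 ÷ 1/5 = 80/17 hours.
Total time = 1 + 80/17 = 97/17 hours.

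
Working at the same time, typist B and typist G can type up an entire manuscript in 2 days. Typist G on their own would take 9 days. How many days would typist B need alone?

Combined rate is 1/2 per day.
Known contribution: 1/9 per day.
So typist B's rate is 1/2 − 1/9 = 7/18, meaning 18/7 days alone.

18/7 days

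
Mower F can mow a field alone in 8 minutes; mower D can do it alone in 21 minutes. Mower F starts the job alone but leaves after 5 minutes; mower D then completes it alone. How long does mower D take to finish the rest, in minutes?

In 5 minutes mower F does 5/8 of the job, leaving 3/8.
Mower D works at 1/21 per minute, so finishing takes 3/8 ÷ 1/21 = 63/8 minutes.

63/8 minutes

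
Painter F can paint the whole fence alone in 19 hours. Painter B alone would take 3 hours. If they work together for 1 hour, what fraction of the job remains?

Combined rate: 1/19 + 1/3 = (3 + 19)/57 = 22/57 per hour.
In 1 hour they complete 1·22/57 = 22/57 of the job.
So 35/57 remains.

35/57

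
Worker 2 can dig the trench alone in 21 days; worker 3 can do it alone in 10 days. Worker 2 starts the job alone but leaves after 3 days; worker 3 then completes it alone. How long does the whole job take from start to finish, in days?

In 3 days worker 2 does 3/21 = 1/7 of the job, leaving 6/7.
Worker 3 works at 1/10 per day, so finishing takes 6/7 ÷ 1/10 = 60/7 days.
Total time = 3 + 60/7 = 81/7 days.

81/7 days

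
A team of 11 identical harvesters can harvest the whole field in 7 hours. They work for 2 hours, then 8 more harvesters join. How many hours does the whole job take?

93/19 hours

One harvester does 1/77 of the job per hour.
After 2 hours with 11 harvesters, 2/7 is done (5/7 left).
With 19 harvesters the rate is 19/77, so the rest takes 5/7 ÷ 19/77 = 55/19 hours.
Total = 2 + 55/19 = 93/19 hours.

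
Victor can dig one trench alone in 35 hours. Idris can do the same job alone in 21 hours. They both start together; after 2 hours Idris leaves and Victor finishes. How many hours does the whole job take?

95/3 hours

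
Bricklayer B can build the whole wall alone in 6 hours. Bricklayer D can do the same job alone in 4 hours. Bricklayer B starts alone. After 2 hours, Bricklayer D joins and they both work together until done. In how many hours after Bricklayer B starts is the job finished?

18/5 hours

In the first 2 hours Bricklayer B alone does 2/6 = 1/3 of the job, leaving 2/3.
Once everyone is working, combined rate: 1/6 + 1/4 = (2 + 3)/12 = 5/12 per hour.
Remaining 2/3 at 5/12 per hour takes 8/5 hours.
Total from the start = 2 + 8/5 = 18/5 hours.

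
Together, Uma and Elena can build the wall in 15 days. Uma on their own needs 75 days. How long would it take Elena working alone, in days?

75/4 days

Combined rate is 1/15 per day.
Known contribution: 1/75 per day.
So Elena's rate is 1/15 − 1/75 = 4/75, meaning 75/4 days alone.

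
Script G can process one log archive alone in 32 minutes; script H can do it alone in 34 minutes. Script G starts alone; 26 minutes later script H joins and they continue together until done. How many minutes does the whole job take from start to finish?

320/11 minutes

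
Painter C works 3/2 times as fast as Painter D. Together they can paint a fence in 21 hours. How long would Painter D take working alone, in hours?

105/2 hours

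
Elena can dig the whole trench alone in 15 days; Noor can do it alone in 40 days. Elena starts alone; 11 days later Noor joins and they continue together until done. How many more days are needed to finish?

32/11 days

In 11 days Elena does 11/15 of the job, leaving 4/15.
Elena and Noor together work at 11/120 per day, so finishing takes 4/15 ÷ 11/120 = 32/11 days.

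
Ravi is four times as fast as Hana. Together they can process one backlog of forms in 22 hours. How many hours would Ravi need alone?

Let Hana's rate be r; then Ravi's rate is 4r, so together (4 + 1)r = 5r = 1/22.
Thus r = 1/110 per hour.
Hana alone: 110 hours; Ravi alone: 55/2 hours.

55/2 hours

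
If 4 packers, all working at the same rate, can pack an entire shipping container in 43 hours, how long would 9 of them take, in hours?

172/9 hours

Total work is 4·43 = 172 packer-hours.
With 9 packers: 172/9 hours.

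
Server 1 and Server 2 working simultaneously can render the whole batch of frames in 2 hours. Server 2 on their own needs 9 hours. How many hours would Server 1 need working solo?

Combined rate is 1/2 per hour.
Known contribution: 1/9 per hour.
So Server 1's rate is 1/2 − 1/9 = 7/18, meaning 18/7 hours alone.

18/7 hours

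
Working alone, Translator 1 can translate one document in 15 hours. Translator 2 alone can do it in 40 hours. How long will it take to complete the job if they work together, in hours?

With two workers the combined time is the product over the sum: 15·40/(15+40) = 600/55 = 120/11 hours.

120/11 hours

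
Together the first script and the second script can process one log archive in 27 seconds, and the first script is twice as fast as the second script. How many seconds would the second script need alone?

81 seconds

Let the second script's rate be r; then the first script's rate is 2r, so together (2 + 1)r = 3r = 1/27.
Thus r = 1/81 per second.
The second script alone: 81 seconds; the first script alone: 81/2 seconds.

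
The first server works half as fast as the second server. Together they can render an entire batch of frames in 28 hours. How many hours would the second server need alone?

42 hours

Let the second server's rate be r; then the first server's rate is (1/2)r, so together (1/2 + 1)r = (3/2)r = 1/28.
Thus r = 1/42 per hour.
The second server alone: 42 hours; the first server alone: 84 hours.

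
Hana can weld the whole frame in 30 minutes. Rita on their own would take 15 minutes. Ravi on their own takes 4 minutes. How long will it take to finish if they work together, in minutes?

Combined rate: 1/30 + 1/15 + 1/4 = (2 + 4 + 15)/60 = 21/60 = 7/20 per minute.
Time = 1 ÷ (7/20) = 20/7 minutes.

20/7 minutes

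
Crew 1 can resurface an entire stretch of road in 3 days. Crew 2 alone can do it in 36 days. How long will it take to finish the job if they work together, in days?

Combined rate: 1/3 + 1/36 = (12 + 1)/36 = 13/36 per day.
Time = 1 ÷ (13/36) = 36/13 days.

36/13 days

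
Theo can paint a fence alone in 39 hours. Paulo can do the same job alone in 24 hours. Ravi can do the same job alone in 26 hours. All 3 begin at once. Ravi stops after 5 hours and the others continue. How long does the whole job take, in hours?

12 hours

In the first 5 hours the combined rate is 11/104, so 55/104 of the job is done, leaving 49/104.
After Ravi leaves the rate is 7/104 per hour; the remaining 49/104 takes 7 hours.
Total = 5 + 7 = 12 hours.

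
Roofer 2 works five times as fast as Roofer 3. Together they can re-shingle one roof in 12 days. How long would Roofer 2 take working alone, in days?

Let Roofer 3's rate be r; then Roofer 2's rate is 5r, so together (5 + 1)r = 6r = 1/12.
Thus r = 1/72 per day.
Roofer 3 alone: 72 days; Roofer 2 alone: 72/5 days.

72/5 days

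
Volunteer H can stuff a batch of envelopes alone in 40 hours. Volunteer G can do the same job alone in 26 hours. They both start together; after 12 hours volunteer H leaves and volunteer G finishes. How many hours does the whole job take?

91/5 hours

In the first 12 hours the combined rate is 33/520, so 99/130 of the job is done, leaving 31/130.
After volunteer H leaves the rate is 1/26 per hour; the remaining 31/130 takes 31/5 hours.
Total = 12 + 31/5 = 91/5 hours.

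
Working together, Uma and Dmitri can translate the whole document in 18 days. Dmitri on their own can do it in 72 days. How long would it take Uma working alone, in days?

24 days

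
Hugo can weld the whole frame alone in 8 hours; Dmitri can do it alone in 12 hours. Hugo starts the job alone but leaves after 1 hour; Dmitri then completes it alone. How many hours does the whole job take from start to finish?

23/2 hours

In 1 hour Hugo does 1/8 of the job, leaving 7/8.
Dmitri works at 1/12 per hour, so finishing takes 7/8 ÷ 1/12 = 21/2 hours.
Total time = 1 + 21/2 = 23/2 hours.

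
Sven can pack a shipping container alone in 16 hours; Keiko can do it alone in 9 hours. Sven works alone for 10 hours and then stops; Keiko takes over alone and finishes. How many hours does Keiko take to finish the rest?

In 10 hours Sven does 10/16 = 5/8 of the job, leaving 3/8.
Keiko works at 1/9 per hour, so finishing takes 3/8 ÷ 1/9 = 27/8 hours.

27/8 hours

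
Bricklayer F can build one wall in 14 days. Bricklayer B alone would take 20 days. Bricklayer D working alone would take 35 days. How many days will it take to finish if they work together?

Combined rate: 1/14 + 1/20 + 1/35 = (10 + 7 + 4)/140 = 21/140 = 3/20 per day.
Time = 1 ÷ (3/20) = 20/3 days.

20/3 days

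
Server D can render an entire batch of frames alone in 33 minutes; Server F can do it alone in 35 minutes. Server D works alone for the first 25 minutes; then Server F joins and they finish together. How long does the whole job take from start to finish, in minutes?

495/17 minutes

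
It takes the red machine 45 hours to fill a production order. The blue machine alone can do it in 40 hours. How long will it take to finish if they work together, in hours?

With two workers the combined time is the product over the sum: 45·40/(45+40) = 1800/85 = 360/17 hours.

360/17 hours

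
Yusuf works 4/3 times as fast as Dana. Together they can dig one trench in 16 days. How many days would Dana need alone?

Let Dana's rate be r; then Yusuf's rate is (4/3)r, so together (4/3 + 1)r = (7/3)r = 1/16.
Thus r = 3/112 per day.
Dana alone: 112/3 days; Yusuf alone: 28 days.

112/3 days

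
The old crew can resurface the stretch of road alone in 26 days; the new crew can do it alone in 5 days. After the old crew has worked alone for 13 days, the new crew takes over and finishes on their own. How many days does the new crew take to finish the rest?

5/2 days

In 13 days the old crew does 13/26 = 1/2 of the job, leaving 1/2.
The new crew works at 1/5 per day, so finishing takes 1/2 ÷ 1/5 = 5/2 days.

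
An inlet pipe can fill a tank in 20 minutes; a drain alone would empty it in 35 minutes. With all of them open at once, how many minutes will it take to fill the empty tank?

Net rate = 1/20 − 1/35 = (7 − 4)/140 = 3/140 per minute.
Filling time = 1 ÷ (3/140) = 140/3 minutes.

140/3 minutes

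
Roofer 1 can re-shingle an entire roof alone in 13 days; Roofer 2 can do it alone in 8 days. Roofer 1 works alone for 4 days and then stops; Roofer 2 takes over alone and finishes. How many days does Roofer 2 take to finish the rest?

72/13 days

In 4 days Roofer 1 does 4/13 of the job, leaving 9/13.
Roofer 2 works at 1/8 per day, so finishing takes 9/13 ÷ 1/8 = 72/13 days.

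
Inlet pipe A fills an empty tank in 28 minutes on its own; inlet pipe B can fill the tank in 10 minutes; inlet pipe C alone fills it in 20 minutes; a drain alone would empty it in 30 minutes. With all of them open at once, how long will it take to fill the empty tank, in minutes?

Net rate = 1/28 + 1/10 + 1/20 − 1/30 = (15 + 42 + 21 − 14)/420 = 64/420 = 16/105 per minute.
Filling time = 1 ÷ (16/105) = 105/16 minutes.

105/16 minutes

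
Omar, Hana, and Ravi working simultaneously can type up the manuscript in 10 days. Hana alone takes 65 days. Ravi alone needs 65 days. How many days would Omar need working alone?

130/9 days

Combined rate is 1/10 per day.
Known contribution: 1/65 + 1/65 = (1 + 1)/65 = 2/65 per day.
So Omar's rate is 1/10 − 2/65 = 9/130, meaning 130/9 days alone.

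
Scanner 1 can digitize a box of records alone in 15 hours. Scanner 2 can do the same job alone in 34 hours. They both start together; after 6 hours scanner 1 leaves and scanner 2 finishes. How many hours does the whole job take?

In the first 6 hours the combined rate is 49/510, so 49/85 of the job is done, leaving 36/85.
After scanner 1 leaves the rate is 1/34 per hour; the remaining 36/85 takes 72/5 hours.
Total = 6 + 72/5 = 102/5 hours.

102/5 hours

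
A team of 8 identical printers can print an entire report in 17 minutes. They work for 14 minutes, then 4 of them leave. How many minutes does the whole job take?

One printer does 1/136 of the job per minute.
After 14 minutes with 8 printers, 14/17 is done (3/17 left).
With 4 printers the rate is 4/136 = 1/34, so the rest takes 3/17 ÷ 1/34 = 6 minutes.
Total = 14 + 6 = 20 minutes.

20 minutes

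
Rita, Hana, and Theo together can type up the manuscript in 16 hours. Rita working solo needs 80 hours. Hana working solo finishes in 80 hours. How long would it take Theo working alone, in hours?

80/3 hours

Combined rate is 1/16 per hour.
Known contribution: 1/80 + 1/80 = (1 + 1)/80 = 2/80 = 1/40 per hour.
So Theo's rate is 1/16 − 1/40 = 3/80, meaning 80/3 hours alone.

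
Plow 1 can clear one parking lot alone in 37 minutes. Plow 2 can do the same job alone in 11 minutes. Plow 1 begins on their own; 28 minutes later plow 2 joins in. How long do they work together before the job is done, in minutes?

In the first 28 minutes plow 1 alone does 28/37 of the job, leaving 9/37.
Once everyone is working, combined rate: 1/37 + 1/11 = (11 + 37)/407 = 48/407 per minute.
Remaining 9/37 at 48/407 per minute takes 33/16 minutes.

33/16 minutes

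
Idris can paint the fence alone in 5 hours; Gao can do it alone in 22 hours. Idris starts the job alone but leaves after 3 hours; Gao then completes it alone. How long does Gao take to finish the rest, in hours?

In 3 hours Idris does 3/5 of the job, leaving 2/5.
Gao works at 1/22 per hour, so finishing takes 2/5 ÷ 1/22 = 44/5 hours.

44/5 hours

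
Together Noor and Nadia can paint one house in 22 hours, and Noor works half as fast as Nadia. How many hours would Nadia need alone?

33 hours

Let Nadia's rate be r; then Noor's rate is (1/2)r, so together (1/2 + 1)r = (3/2)r = 1/22.
Thus r = 1/33 per hour.
Nadia alone: 33 hours; Noor alone: 66 hours.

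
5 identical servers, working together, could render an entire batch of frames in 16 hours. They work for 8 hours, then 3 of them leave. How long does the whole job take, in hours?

28 hours

One server does 1/80 of the job per hour.
After 8 hours with 5 servers, 1/2 is done (1/2 left).
With 2 servers the rate is 2/80 = 1/40, so the rest takes 1/2 ÷ 1/40 = 20 hours.
Total = 8 + 20 = 28 hours.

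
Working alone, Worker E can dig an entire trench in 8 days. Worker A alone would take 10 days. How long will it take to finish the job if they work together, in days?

40/9 days

With two workers the combined time is the product over the sum: 8·10/(8+10) = 80/18 = 40/9 days.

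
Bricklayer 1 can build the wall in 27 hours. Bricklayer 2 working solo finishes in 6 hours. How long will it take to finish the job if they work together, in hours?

Combined rate: 1/27 + 1/6 = (2 + 9)/54 = 11/54 per hour.
Time = 1 ÷ (11/54) = 54/11 hours.

54/11 hours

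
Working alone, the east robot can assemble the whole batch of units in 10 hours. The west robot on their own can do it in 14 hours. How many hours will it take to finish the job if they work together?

Combined rate: 1/10 + 1/14 = (7 + 5)/70 = 12/70 = 6/35 per hour.
Time = 1 ÷ (6/35) = 35/6 hours.

35/6 hours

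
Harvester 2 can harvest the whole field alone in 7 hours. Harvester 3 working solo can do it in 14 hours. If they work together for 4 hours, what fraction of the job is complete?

Combined rate: 1/7 + 1/14 = (2 + 1)/14 = 3/14 per hour.
In 4 hours they complete 4·3/14 = 6/7 of the job.

6/7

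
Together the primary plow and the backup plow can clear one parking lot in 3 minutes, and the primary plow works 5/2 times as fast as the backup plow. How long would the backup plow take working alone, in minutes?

21/2 minutes

Let the backup plow's rate be r; then the primary plow's rate is (5/2)r, so together (5/2 + 1)r = (7/2)r = 1/3.
Thus r = 2/21 per minute.
The backup plow alone: 21/2 minutes; the primary plow alone: 21/5 minutes.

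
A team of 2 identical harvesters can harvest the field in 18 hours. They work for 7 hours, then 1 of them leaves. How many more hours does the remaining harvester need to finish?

22 hours

One harvester does 1/36 of the job per hour.
After 7 hours with 2 harvesters, 7/18 is done (11/18 left).
With 1 harvester the rate is 1/36, so the rest takes 11/18 ÷ 1/36 = 22 hours.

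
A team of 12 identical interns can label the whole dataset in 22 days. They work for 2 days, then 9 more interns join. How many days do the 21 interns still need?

80/7 days

One intern does 1/264 of the job per day.
After 2 days with 12 interns, 1/11 is done (10/11 left).
With 21 interns the rate is 21/264 = 7/88, so the rest takes 10/11 ÷ 7/88 = 80/7 days.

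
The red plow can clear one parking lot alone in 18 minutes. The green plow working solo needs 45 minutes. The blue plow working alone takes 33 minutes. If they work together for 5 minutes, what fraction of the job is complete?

107/198

Combined rate: 1/18 + 1/45 + 1/33 = (55 + 22 + 30)/990 = 107/990 per minute.
In 5 minutes they complete 5·107/990 = 107/198 of the job.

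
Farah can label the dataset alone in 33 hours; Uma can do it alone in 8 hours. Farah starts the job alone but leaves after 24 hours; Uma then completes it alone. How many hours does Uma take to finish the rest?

In 24 hours Farah does 24/33 = 8/11 of the job, leaving 3/11.
Uma works at 1/8 per hour, so finishing takes 3/11 ÷ 1/8 = 24/11 hours.

24/11 hours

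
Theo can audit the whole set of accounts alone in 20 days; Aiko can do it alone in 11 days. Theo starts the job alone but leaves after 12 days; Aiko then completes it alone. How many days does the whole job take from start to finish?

82/5 days

In 12 days Theo does 12/20 = 3/5 of the job, leaving 2/5.
Aiko works at 1/11 per day, so finishing takes 2/5 ÷ 1/11 = 22/5 days.
Total time = 12 + 22/5 = 82/5 days.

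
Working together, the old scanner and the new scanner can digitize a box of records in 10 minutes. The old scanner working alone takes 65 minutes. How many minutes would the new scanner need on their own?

130/11 minutes

Combined rate is 1/10 per minute.
Known contribution: 1/65 per minute.
So the new scanner's rate is 1/10 − 1/65 = 11/130, meaning 130/11 minutes alone.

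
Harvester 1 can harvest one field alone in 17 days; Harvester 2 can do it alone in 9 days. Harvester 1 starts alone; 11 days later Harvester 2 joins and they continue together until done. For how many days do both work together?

In 11 days Harvester 1 does 11/17 of the job, leaving 6/17.
Harvester 1 and Harvester 2 together work at 26/153 per day, so finishing takes 6/17 ÷ 26/153 = 27/13 days.

27/13 days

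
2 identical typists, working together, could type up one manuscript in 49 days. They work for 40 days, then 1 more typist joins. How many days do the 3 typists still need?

6 days

One typist does 1/98 of the job per day.
After 40 days with 2 typists, 40/49 is done (9/49 left).
With 3 typists the rate is 3/98, so the rest takes 9/49 ÷ 3/98 = 6 days.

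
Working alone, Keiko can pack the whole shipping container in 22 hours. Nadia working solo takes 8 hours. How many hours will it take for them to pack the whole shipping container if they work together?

88/15 hours

Combined rate: 1/22 + 1/8 = (4 + 11)/88 = 15/88 per hour.
Time = 1 ÷ (15/88) = 88/15 hours.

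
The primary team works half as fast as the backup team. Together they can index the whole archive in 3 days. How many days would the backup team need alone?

Let the backup team's rate be r; then the primary team's rate is (1/2)r, so together (1/2 + 1)r = (3/2)r = 1/3.
Thus r = 2/9 per day.
The backup team alone: 9/2 days; the primary team alone: 9 days.

9/2 days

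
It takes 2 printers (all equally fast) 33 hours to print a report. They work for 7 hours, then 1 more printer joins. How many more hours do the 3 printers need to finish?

52/3 hours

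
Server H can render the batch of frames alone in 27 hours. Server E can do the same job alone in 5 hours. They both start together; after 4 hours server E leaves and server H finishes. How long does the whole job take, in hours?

In the first 4 hours the combined rate is 32/135, so 128/135 of the job is done, leaving 7/135.
After server E leaves the rate is 1/27 per hour; the remaining 7/135 takes 7/5 hours.
Total = 4 + 7/5 = 27/5 hours.

27/5 hours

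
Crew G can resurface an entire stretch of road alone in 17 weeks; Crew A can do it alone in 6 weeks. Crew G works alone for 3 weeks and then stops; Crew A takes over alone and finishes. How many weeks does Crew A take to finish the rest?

In 3 weeks Crew G does 3/17 of the job, leaving 14/17.
Crew A works at 1/6 per week, so finishing takes 14/17 ÷ 1/6 = 84/17 weeks.

84/17 weeks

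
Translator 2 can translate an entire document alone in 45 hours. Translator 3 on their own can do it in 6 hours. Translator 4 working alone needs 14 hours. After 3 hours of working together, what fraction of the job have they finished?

82/105

Combined rate: 1/45 + 1/6 + 1/14 = (14 + 105 + 45)/630 = 164/630 = 82/315 per hour.
In 3 hours they complete 3·82/315 = 82/105 of the job.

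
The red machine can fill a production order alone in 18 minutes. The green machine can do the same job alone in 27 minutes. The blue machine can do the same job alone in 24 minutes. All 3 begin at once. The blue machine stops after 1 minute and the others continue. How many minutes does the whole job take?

In the first 1 minute the combined rate is 29/216, so 29/216 of the job is done, leaving 187/216.
After the blue machine leaves the rate is 5/54 per minute; the remaining 187/216 takes 187/20 minutes.
Total = 1 + 187/20 = 207/20 minutes.

207/20 minutes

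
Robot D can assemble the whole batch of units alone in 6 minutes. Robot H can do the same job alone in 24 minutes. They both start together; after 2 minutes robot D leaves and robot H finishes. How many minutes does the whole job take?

In the first 2 minutes the combined rate is 5/24, so 5/12 of the job is done, leaving 7/12.
After robot D leaves the rate is 1/24 per minute; the remaining 7/12 takes 14 minutes.
Total = 2 + 14 = 16 minutes.

16 minutes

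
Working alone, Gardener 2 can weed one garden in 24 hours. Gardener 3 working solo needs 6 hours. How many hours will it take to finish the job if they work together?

Combined rate: 1/24 + 1/6 = (1 + 4)/24 = 5/24 per hour.
Time = 1 ÷ (5/24) = 24/5 hours.

24/5 hours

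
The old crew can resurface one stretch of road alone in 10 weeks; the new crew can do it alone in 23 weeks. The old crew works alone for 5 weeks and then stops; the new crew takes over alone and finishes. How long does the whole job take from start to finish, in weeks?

In 5 weeks the old crew does 5/10 = 1/2 of the job, leaving 1/2.
The new crew works at 1/23 per week, so finishing takes 1/2 ÷ 1/23 = 23/2 weeks.
Total time = 5 + 23/2 = 33/2 weeks.

33/2 weeks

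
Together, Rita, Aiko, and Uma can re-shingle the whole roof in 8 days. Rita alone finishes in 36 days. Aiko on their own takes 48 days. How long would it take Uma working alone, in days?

Combined rate is 1/8 per day.
Known contribution: 1/36 + 1/48 = (4 + 3)/144 = 7/144 per day.
So Uma's rate is 1/8 − 7/144 = 11/144, meaning 144/11 days alone.

144/11 days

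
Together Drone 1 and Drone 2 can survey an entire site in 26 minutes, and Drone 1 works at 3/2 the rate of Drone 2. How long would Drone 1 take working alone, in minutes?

130/3 minutes

Let Drone 2's rate be r; then Drone 1's rate is (3/2)r, so together (3/2 + 1)r = (5/2)r = 1/26.
Thus r = 1/65 per minute.
Drone 2 alone: 65 minutes; Drone 1 alone: 130/3 minutes.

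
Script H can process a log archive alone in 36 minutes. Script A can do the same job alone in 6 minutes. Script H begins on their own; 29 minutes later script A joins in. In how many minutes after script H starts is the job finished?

In the first 29 minutes script H alone does 29/36 of the job, leaving 7/36.
Once everyone is working, combined rate: 1/36 + 1/6 = (1 + 6)/36 = 7/36 per minute.
Remaining 7/36 at 7/36 per minute takes 1 minute.
Total from the start = 29 + 1 = 30 minutes.

30 minutes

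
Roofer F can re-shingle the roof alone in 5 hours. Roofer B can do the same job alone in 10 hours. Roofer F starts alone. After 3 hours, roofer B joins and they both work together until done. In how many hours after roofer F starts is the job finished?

13/3 hours

In the first 3 hours roofer F alone does 3/5 of the job, leaving 2/5.
Once everyone is working, combined rate: 1/5 + 1/10 = (2 + 1)/10 = 3/10 per hour.
Remaining 2/5 at 3/10 per hour takes 4/3 hours.
Total from the start = 3 + 4/3 = 13/3 hours.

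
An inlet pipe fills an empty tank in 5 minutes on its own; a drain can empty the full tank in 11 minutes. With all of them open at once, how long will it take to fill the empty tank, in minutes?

Net rate = 1/5 − 1/11 = (11 − 5)/55 = 6/55 per minute.
Filling time = 1 ÷ (6/55) = 55/6 minutes.

55/6 minutes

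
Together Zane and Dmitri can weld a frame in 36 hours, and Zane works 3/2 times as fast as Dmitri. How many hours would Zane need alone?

60 hours

Let Dmitri's rate be r; then Zane's rate is (3/2)r, so together (3/2 + 1)r = (5/2)r = 1/36.
Thus r = 1/90 per hour.
Dmitri alone: 90 hours; Zane alone: 60 hours.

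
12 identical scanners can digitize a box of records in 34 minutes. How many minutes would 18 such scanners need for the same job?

68/3 minutes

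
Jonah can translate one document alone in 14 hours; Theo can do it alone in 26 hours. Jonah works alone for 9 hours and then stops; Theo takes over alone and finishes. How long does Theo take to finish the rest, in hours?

65/7 hours

In 9 hours Jonah does 9/14 of the job, leaving 5/14.
Theo works at 1/26 per hour, so finishing takes 5/14 ÷ 1/26 = 65/7 hours.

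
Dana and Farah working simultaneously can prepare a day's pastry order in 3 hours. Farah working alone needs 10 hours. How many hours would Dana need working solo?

30/7 hours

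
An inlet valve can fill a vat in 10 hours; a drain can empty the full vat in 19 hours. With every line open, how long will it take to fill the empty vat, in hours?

Net rate = 1/10 − 1/19 = (19 − 10)/190 = 9/190 per hour.
Filling time = 1 ÷ (9/190) = 190/9 hours.

190/9 hours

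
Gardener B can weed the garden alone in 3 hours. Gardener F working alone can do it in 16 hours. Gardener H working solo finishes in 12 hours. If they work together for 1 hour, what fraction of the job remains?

Combined rate: 1/3 + 1/16 + 1/12 = (16 + 3 + 4)/48 = 23/48 per hour.
In 1 hour they complete 1·23/48 = 23/48 of the job.
So 25/48 remains.

25/48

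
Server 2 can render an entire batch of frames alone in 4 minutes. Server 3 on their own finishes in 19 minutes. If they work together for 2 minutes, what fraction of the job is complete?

23/38

Combined rate: 1/4 + 1/19 = (19 + 4)/76 = 23/76 per minute.
In 2 minutes they complete 2·23/76 = 23/38 of the job.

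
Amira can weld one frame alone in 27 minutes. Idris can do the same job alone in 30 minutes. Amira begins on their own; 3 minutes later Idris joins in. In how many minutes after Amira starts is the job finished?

297/19 minutes

In the first 3 minutes Amira alone does 3/27 = 1/9 of the job, leaving 8/9.
Once everyone is working, combined rate: 1/27 + 1/30 = (10 + 9)/270 = 19/270 per minute.
Remaining 8/9 at 19/270 per minute takes 240/19 minutes.
Total from the start = 3 + 240/19 = 297/19 minutes.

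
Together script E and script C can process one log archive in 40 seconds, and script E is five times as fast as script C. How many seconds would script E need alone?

48 seconds

Let script C's rate be r; then script E's rate is 5r, so together (5 + 1)r = 6r = 1/40.
Thus r = 1/240 per second.
Script C alone: 240 seconds; script E alone: 48 seconds.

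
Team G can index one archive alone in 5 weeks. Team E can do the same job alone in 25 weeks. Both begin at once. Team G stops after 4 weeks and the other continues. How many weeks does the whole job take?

In the first 4 weeks the combined rate is 6/25, so 24/25 of the job is done, leaving 1/25.
After Team G leaves the rate is 1/25 per week; the remaining 1/25 takes 1 week.
Total = 4 + 1 = 5 weeks.

5 weeks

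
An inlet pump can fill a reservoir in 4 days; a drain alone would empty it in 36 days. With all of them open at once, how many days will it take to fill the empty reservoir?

9/2 days

Net rate = 1/4 − 1/36 = (9 − 1)/36 = 8/36 = 2/9 per day.
Filling time = 1 ÷ (2/9) = 9/2 days.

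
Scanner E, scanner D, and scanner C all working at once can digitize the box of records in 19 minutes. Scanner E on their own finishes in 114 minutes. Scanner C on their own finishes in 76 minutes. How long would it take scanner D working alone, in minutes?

228/7 minutes

Combined rate is 1/19 per minute.
Known contribution: 1/114 + 1/76 = (2 + 3)/228 = 5/228 per minute.
So scanner D's rate is 1/19 − 5/228 = 7/228, meaning 228/7 minutes alone.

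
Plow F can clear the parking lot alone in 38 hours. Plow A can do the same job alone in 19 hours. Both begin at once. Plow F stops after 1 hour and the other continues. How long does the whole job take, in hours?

In the first 1 hour the combined rate is 3/38, so 3/38 of the job is done, leaving 35/38.
After Plow F leaves the rate is 1/19 per hour; the remaining 35/38 takes 35/2 hours.
Total = 1 + 35/2 = 37/2 hours.

37/2 hours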